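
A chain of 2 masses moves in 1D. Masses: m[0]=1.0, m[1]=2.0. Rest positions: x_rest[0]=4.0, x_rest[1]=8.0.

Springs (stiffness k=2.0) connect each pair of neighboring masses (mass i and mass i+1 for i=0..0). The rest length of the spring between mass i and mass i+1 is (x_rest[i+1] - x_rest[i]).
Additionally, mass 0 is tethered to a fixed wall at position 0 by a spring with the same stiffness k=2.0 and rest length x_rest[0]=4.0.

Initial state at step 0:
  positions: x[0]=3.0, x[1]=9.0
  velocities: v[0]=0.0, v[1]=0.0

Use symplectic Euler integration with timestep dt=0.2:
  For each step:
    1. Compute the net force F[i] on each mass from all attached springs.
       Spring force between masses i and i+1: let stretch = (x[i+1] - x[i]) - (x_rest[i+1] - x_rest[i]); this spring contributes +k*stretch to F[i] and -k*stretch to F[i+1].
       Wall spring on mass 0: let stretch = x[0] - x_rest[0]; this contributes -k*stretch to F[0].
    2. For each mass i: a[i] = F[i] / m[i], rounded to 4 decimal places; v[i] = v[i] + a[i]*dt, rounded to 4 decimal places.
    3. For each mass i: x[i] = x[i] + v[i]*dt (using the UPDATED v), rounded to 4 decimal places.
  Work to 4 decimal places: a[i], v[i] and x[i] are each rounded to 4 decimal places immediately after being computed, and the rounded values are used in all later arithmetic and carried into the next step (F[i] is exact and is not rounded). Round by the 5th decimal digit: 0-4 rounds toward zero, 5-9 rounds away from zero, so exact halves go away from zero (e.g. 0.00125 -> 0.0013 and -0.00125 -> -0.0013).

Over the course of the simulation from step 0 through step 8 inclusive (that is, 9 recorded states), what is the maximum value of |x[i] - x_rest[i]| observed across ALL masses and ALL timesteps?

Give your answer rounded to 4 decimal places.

Answer: 1.5662

Derivation:
Step 0: x=[3.0000 9.0000] v=[0.0000 0.0000]
Step 1: x=[3.2400 8.9200] v=[1.2000 -0.4000]
Step 2: x=[3.6752 8.7728] v=[2.1760 -0.7360]
Step 3: x=[4.2242 8.5817] v=[2.7450 -0.9555]
Step 4: x=[4.7839 8.3763] v=[2.7983 -1.0270]
Step 5: x=[5.2482 8.1872] v=[2.3217 -0.9455]
Step 6: x=[5.5278 8.0405] v=[1.3980 -0.7333]
Step 7: x=[5.5662 7.9533] v=[0.1920 -0.4358]
Step 8: x=[5.3503 7.9307] v=[-1.0796 -0.1132]
Max displacement = 1.5662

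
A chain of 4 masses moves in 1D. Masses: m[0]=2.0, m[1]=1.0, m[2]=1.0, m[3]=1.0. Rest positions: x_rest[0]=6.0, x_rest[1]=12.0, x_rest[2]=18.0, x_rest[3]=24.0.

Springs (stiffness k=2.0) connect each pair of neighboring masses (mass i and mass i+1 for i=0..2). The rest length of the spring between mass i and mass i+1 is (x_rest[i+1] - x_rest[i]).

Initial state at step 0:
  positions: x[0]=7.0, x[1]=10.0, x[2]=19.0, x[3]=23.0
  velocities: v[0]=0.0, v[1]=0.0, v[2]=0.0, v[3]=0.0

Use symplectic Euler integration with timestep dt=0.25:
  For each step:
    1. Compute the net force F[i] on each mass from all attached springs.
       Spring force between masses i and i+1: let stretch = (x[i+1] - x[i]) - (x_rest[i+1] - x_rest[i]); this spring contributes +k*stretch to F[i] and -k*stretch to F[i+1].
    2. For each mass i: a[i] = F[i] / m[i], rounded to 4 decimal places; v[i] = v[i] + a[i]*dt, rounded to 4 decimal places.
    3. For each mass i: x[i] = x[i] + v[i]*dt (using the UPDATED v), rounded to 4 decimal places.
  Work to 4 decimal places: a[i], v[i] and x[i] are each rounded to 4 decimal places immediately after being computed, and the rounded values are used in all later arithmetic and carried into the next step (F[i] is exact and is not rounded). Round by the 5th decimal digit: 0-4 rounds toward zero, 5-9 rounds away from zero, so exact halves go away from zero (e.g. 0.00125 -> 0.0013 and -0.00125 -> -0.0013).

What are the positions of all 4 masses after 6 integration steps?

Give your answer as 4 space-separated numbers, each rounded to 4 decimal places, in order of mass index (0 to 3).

Answer: 5.6864 13.2667 17.5213 23.8398

Derivation:
Step 0: x=[7.0000 10.0000 19.0000 23.0000] v=[0.0000 0.0000 0.0000 0.0000]
Step 1: x=[6.8125 10.7500 18.3750 23.2500] v=[-0.7500 3.0000 -2.5000 1.0000]
Step 2: x=[6.4961 11.9610 17.4063 23.6406] v=[-1.2656 4.8438 -3.8750 1.5625]
Step 3: x=[6.1463 13.1695 16.5362 24.0020] v=[-1.3994 4.8340 -3.4805 1.4454]
Step 4: x=[5.8604 13.9210 16.1785 24.1801] v=[-1.1436 3.0058 -1.4310 0.7125]
Step 5: x=[5.7033 13.9471 16.5388 24.1080] v=[-0.6285 0.1043 1.4411 -0.2883]
Step 6: x=[5.6864 13.2667 17.5213 23.8398] v=[-0.0676 -2.7218 3.9299 -1.0729]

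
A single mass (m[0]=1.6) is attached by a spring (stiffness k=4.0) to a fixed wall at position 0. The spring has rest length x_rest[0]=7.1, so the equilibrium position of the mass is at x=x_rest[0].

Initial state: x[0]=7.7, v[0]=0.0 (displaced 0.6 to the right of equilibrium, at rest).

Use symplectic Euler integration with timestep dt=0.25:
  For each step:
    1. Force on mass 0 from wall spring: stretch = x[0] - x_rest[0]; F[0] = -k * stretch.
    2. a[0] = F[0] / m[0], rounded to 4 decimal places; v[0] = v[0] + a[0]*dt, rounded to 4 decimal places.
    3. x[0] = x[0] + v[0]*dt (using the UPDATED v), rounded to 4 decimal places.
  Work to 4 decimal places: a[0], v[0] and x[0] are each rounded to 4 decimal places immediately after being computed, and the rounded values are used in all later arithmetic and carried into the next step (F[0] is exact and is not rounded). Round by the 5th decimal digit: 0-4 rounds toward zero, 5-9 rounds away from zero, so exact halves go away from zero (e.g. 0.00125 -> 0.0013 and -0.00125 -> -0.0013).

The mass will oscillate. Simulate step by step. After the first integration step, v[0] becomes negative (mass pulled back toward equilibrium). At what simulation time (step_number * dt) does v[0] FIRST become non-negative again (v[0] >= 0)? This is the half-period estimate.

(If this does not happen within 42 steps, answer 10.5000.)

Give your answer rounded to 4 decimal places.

Answer: 2.0000

Derivation:
Step 0: x=[7.7000] v=[0.0000]
Step 1: x=[7.6063] v=[-0.3750]
Step 2: x=[7.4334] v=[-0.6915]
Step 3: x=[7.2084] v=[-0.8999]
Step 4: x=[6.9665] v=[-0.9677]
Step 5: x=[6.7454] v=[-0.8843]
Step 6: x=[6.5797] v=[-0.6627]
Step 7: x=[6.4953] v=[-0.3375]
Step 8: x=[6.5054] v=[0.0405]
First v>=0 after going negative at step 8, time=2.0000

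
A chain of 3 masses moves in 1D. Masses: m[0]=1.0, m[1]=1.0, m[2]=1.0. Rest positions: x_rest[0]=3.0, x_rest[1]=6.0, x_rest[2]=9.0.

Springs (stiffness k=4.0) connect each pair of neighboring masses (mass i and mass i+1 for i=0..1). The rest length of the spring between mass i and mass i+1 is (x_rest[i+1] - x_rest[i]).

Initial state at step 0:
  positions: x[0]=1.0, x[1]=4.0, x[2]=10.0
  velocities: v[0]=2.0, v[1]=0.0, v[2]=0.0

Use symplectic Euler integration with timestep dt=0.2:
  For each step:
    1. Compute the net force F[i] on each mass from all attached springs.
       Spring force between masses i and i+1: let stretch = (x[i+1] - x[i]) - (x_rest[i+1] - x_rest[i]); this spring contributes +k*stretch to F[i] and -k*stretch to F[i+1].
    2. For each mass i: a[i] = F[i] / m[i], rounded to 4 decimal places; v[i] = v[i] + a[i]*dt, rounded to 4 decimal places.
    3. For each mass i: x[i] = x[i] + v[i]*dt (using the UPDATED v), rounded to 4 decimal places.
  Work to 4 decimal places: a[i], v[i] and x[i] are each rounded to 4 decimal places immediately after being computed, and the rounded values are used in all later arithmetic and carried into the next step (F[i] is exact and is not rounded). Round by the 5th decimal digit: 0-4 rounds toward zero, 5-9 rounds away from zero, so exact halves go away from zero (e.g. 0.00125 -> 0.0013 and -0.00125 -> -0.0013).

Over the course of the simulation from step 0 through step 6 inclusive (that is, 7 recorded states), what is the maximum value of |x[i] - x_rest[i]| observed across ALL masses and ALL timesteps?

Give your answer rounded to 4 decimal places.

Step 0: x=[1.0000 4.0000 10.0000] v=[2.0000 0.0000 0.0000]
Step 1: x=[1.4000 4.4800 9.5200] v=[2.0000 2.4000 -2.4000]
Step 2: x=[1.8128 5.2736 8.7136] v=[2.0640 3.9680 -4.0320]
Step 3: x=[2.2993 6.0639 7.8368] v=[2.4326 3.9514 -4.3840]
Step 4: x=[2.9082 6.5355 7.1563] v=[3.0443 2.3580 -3.4023]
Step 5: x=[3.6174 6.5261 6.8565] v=[3.5461 -0.0472 -1.4989]
Step 6: x=[4.3120 6.1041 6.9839] v=[3.4731 -2.1098 0.6368]
Max displacement = 2.1435

Answer: 2.1435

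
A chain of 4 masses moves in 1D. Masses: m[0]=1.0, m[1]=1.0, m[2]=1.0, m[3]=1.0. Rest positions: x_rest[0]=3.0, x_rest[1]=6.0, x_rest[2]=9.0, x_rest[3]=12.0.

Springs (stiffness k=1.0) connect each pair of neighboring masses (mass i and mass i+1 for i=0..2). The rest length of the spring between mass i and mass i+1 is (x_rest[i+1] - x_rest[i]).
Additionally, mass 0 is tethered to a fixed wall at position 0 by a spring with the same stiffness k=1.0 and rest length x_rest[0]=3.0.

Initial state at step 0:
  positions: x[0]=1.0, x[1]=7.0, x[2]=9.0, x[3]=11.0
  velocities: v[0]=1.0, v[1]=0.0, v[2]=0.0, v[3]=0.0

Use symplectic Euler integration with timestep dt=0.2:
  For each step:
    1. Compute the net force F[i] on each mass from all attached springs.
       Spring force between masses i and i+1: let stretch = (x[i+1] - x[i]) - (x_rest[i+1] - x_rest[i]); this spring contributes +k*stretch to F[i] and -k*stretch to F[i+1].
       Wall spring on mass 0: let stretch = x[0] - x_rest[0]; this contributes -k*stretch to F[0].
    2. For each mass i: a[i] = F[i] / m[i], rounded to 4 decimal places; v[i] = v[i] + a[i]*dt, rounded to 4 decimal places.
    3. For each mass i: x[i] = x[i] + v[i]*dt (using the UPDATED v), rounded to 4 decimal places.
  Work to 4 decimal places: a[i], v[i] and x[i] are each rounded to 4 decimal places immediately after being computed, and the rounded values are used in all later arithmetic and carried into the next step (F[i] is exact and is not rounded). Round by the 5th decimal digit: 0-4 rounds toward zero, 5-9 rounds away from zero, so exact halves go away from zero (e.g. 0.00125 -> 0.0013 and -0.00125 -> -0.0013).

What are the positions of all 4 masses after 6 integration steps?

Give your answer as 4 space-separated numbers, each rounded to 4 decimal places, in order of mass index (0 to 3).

Answer: 4.5618 5.0954 8.7672 11.7199

Derivation:
Step 0: x=[1.0000 7.0000 9.0000 11.0000] v=[1.0000 0.0000 0.0000 0.0000]
Step 1: x=[1.4000 6.8400 9.0000 11.0400] v=[2.0000 -0.8000 0.0000 0.2000]
Step 2: x=[1.9616 6.5488 8.9952 11.1184] v=[2.8080 -1.4560 -0.0240 0.3920]
Step 3: x=[2.6282 6.1720 8.9775 11.2319] v=[3.3331 -1.8842 -0.0886 0.5674]
Step 4: x=[3.3314 5.7656 8.9377 11.3752] v=[3.5162 -2.0319 -0.1988 0.7165]
Step 5: x=[3.9988 5.3887 8.8686 11.5410] v=[3.3368 -1.8843 -0.3457 0.8290]
Step 6: x=[4.5618 5.0954 8.7672 11.7199] v=[2.8150 -1.4663 -0.5072 0.8945]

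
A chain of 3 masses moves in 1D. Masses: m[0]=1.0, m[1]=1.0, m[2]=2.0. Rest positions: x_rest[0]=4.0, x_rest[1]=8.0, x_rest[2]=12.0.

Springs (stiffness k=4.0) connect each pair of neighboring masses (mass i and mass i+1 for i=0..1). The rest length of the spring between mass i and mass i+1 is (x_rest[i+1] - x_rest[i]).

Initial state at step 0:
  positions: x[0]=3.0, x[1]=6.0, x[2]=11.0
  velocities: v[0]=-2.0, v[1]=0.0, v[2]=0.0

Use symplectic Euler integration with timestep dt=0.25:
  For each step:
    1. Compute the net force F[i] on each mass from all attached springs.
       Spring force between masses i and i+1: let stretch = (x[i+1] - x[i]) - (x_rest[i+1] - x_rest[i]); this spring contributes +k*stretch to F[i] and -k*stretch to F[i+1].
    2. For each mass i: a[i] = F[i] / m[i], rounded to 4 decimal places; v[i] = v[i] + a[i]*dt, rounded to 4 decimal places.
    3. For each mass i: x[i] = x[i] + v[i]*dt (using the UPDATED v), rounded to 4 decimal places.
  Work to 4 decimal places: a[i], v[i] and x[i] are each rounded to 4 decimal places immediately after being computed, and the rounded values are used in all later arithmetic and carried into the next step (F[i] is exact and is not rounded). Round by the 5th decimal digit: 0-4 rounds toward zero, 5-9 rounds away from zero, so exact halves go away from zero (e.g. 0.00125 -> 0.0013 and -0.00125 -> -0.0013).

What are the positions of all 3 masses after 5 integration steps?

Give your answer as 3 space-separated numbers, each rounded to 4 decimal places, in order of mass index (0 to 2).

Step 0: x=[3.0000 6.0000 11.0000] v=[-2.0000 0.0000 0.0000]
Step 1: x=[2.2500 6.5000 10.8750] v=[-3.0000 2.0000 -0.5000]
Step 2: x=[1.5625 7.0313 10.7031] v=[-2.7500 2.1250 -0.6875]
Step 3: x=[1.2422 7.1133 10.5723] v=[-1.2812 0.3280 -0.5234]
Step 4: x=[1.3897 6.5923 10.5091] v=[0.5899 -2.0841 -0.2529]
Step 5: x=[1.8378 5.7498 10.4563] v=[1.7925 -3.3699 -0.2113]

Answer: 1.8378 5.7498 10.4563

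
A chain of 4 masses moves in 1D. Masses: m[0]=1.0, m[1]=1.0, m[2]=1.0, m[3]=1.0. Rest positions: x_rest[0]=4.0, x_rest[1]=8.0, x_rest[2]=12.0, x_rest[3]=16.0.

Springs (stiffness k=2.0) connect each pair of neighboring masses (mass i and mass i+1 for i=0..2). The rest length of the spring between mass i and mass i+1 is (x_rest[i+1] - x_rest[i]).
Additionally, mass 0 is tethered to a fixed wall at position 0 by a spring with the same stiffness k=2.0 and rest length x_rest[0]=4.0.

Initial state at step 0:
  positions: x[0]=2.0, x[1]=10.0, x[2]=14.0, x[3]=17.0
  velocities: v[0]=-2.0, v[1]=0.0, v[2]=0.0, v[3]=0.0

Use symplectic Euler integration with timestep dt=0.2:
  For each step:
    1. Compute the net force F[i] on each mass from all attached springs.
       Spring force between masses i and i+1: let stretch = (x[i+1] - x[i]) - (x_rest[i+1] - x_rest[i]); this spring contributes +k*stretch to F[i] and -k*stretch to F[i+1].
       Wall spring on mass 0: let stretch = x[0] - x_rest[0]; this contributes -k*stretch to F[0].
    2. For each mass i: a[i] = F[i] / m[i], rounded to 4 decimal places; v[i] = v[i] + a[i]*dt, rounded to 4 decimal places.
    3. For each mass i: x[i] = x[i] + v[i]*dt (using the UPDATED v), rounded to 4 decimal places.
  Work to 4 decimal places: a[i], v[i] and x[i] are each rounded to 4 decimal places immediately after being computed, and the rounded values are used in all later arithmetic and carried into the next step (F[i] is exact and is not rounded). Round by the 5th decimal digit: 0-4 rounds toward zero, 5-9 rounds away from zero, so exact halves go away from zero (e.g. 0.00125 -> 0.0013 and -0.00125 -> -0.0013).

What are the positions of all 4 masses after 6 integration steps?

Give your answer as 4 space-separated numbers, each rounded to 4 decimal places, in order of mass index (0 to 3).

Answer: 5.8364 6.8608 12.2126 17.8401

Derivation:
Step 0: x=[2.0000 10.0000 14.0000 17.0000] v=[-2.0000 0.0000 0.0000 0.0000]
Step 1: x=[2.0800 9.6800 13.9200 17.0800] v=[0.4000 -1.6000 -0.4000 0.4000]
Step 2: x=[2.6016 9.0912 13.7536 17.2272] v=[2.6080 -2.9440 -0.8320 0.7360]
Step 3: x=[3.4342 8.3562 13.4921 17.4165] v=[4.1632 -3.6749 -1.3075 0.9466]
Step 4: x=[4.3859 7.6383 13.1337 17.6119] v=[4.7583 -3.5893 -1.7921 0.9768]
Step 5: x=[5.2469 7.0999 12.6939 17.7690] v=[4.3049 -2.6921 -2.1990 0.7855]
Step 6: x=[5.8364 6.8608 12.2126 17.8401] v=[2.9473 -1.1957 -2.4066 0.3555]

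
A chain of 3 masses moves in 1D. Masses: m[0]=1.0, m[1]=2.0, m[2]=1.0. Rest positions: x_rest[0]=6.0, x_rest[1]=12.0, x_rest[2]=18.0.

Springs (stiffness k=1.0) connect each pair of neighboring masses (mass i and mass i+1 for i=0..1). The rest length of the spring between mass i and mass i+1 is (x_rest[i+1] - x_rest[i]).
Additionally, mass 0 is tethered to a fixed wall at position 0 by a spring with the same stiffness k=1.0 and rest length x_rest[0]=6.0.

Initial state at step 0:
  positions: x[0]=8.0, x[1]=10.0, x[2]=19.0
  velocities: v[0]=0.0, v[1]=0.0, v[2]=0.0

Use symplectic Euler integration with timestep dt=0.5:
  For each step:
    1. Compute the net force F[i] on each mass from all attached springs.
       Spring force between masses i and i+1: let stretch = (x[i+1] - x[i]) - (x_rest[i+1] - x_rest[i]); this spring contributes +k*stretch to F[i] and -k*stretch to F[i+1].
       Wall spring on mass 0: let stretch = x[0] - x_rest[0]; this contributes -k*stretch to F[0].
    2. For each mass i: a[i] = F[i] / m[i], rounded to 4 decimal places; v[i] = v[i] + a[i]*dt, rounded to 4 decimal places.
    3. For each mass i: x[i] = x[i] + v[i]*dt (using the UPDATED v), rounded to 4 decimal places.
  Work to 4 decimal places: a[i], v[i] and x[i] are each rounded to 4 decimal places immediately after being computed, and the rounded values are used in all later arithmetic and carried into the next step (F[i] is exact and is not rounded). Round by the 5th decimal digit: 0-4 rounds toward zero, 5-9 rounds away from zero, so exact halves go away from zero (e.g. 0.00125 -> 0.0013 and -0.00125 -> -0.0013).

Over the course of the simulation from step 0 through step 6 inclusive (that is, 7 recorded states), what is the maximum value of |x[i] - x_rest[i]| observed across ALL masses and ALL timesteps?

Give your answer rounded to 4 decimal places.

Step 0: x=[8.0000 10.0000 19.0000] v=[0.0000 0.0000 0.0000]
Step 1: x=[6.5000 10.8750 18.2500] v=[-3.0000 1.7500 -1.5000]
Step 2: x=[4.4688 12.1250 17.1563] v=[-4.0625 2.5000 -2.1875]
Step 3: x=[3.2344 13.0469 16.3047] v=[-2.4688 1.8438 -1.7032]
Step 4: x=[3.6446 13.1495 16.1387] v=[0.8203 0.2051 -0.3321]
Step 5: x=[5.5199 12.4376 16.7254] v=[3.7505 -1.4239 1.1733]
Step 6: x=[7.7446 11.3969 17.7401] v=[4.4494 -2.0814 2.0294]
Max displacement = 2.7656

Answer: 2.7656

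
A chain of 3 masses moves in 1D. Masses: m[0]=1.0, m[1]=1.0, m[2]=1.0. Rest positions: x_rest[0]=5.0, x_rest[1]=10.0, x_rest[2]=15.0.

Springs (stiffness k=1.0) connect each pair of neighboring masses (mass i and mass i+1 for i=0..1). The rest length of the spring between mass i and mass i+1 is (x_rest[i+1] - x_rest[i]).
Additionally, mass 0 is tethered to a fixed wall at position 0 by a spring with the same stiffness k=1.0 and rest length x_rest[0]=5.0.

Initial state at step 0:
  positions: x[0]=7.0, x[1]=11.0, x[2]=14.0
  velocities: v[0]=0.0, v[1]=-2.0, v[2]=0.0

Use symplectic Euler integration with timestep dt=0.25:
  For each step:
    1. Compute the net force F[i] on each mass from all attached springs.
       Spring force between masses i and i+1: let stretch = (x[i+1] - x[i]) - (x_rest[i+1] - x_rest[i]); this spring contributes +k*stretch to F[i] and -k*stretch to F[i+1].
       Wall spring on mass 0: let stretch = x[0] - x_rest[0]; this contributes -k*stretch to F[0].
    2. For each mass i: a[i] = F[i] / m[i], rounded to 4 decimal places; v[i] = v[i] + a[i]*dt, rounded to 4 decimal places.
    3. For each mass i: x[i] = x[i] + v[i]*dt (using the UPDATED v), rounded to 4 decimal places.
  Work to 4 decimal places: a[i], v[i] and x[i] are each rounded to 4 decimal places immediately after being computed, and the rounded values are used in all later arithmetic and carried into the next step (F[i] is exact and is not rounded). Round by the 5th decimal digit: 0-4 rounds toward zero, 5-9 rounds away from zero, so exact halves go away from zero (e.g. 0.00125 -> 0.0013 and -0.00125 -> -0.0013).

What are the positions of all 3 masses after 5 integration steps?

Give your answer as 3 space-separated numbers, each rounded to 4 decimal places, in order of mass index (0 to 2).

Answer: 4.3377 8.7205 14.9811

Derivation:
Step 0: x=[7.0000 11.0000 14.0000] v=[0.0000 -2.0000 0.0000]
Step 1: x=[6.8125 10.4375 14.1250] v=[-0.7500 -2.2500 0.5000]
Step 2: x=[6.4258 9.8789 14.3320] v=[-1.5469 -2.2344 0.8281]
Step 3: x=[5.8533 9.3828 14.5732] v=[-2.2901 -1.9844 0.9648]
Step 4: x=[5.1355 8.9905 14.8025] v=[-2.8711 -1.5692 0.9172]
Step 5: x=[4.3377 8.7205 14.9811] v=[-3.1912 -1.0800 0.7142]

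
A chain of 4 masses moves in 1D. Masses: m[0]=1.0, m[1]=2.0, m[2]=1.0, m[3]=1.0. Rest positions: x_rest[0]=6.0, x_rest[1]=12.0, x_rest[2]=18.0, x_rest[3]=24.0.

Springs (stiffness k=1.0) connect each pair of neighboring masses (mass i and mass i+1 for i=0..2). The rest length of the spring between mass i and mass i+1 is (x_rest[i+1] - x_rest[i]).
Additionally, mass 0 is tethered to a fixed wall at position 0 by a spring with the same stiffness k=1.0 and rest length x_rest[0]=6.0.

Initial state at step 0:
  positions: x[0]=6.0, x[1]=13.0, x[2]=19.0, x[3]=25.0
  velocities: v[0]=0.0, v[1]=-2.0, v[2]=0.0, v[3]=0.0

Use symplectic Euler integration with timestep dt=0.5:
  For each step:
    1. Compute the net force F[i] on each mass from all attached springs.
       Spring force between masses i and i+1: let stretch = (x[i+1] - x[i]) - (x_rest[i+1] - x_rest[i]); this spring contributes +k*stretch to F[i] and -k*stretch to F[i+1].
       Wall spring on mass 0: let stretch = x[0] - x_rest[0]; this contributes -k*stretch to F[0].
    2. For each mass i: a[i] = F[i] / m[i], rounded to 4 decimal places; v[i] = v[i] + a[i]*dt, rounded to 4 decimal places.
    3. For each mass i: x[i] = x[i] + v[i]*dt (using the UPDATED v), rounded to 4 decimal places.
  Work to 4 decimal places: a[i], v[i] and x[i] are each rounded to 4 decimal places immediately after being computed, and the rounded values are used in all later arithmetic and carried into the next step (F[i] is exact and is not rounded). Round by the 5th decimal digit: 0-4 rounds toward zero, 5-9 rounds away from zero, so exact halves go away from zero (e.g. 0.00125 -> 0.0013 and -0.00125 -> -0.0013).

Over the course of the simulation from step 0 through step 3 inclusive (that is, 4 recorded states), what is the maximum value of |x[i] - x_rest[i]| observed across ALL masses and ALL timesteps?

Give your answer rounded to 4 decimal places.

Answer: 1.6015

Derivation:
Step 0: x=[6.0000 13.0000 19.0000 25.0000] v=[0.0000 -2.0000 0.0000 0.0000]
Step 1: x=[6.2500 11.8750 19.0000 25.0000] v=[0.5000 -2.2500 0.0000 0.0000]
Step 2: x=[6.3438 10.9375 18.7188 25.0000] v=[0.1875 -1.8750 -0.5625 0.0000]
Step 3: x=[6.0000 10.3985 18.0625 24.9297] v=[-0.6876 -1.0781 -1.3126 -0.1406]
Max displacement = 1.6015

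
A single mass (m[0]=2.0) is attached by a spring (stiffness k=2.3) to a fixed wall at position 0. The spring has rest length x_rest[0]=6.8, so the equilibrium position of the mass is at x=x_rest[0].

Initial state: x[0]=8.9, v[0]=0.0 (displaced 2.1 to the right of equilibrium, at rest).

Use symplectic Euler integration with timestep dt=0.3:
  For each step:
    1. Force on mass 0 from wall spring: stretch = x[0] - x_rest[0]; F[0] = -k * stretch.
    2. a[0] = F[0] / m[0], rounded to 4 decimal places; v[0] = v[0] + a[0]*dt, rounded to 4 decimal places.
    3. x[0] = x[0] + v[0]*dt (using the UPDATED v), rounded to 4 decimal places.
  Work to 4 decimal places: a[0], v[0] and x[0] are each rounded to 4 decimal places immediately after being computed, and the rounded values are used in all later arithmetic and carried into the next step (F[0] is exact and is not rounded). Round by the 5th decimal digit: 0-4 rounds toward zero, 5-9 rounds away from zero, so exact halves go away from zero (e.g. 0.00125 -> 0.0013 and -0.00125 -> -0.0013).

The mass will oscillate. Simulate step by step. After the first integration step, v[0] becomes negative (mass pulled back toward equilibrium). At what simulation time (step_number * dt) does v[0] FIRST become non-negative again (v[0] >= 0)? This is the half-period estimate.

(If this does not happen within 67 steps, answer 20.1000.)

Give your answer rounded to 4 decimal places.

Answer: 3.0000

Derivation:
Step 0: x=[8.9000] v=[0.0000]
Step 1: x=[8.6827] v=[-0.7245]
Step 2: x=[8.2705] v=[-1.3740]
Step 3: x=[7.7061] v=[-1.8813]
Step 4: x=[7.0479] v=[-2.1939]
Step 5: x=[6.3641] v=[-2.2794]
Step 6: x=[5.7254] v=[-2.1290]
Step 7: x=[5.1979] v=[-1.7583]
Step 8: x=[4.8362] v=[-1.2056]
Step 9: x=[4.6778] v=[-0.5281]
Step 10: x=[4.7390] v=[0.2041]
First v>=0 after going negative at step 10, time=3.0000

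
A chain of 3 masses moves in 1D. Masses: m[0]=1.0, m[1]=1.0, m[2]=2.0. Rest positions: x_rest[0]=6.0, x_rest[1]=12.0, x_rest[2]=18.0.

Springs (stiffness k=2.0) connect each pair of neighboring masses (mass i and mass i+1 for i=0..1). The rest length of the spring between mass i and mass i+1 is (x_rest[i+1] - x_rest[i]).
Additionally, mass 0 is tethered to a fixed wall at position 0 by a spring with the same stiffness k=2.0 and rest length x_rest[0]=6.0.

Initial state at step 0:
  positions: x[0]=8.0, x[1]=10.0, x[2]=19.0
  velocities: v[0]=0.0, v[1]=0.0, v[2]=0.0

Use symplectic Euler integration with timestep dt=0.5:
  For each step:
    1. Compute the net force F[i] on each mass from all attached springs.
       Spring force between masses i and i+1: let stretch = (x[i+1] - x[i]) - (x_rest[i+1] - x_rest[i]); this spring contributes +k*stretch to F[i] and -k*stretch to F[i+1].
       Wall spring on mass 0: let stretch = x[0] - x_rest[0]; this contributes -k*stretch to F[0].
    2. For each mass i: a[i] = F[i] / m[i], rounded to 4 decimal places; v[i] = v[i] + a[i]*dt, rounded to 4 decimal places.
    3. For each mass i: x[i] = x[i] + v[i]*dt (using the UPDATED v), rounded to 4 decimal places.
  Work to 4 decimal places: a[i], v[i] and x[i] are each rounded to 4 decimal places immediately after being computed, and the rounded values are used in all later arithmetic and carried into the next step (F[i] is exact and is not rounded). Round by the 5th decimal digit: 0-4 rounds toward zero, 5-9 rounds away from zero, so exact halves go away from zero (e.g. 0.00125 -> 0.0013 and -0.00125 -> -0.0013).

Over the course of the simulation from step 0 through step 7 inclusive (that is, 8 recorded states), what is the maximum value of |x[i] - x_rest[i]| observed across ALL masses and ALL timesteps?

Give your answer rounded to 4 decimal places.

Answer: 3.1250

Derivation:
Step 0: x=[8.0000 10.0000 19.0000] v=[0.0000 0.0000 0.0000]
Step 1: x=[5.0000 13.5000 18.2500] v=[-6.0000 7.0000 -1.5000]
Step 2: x=[3.7500 15.1250 17.8125] v=[-2.5000 3.2500 -0.8750]
Step 3: x=[6.3125 12.4063 18.2032] v=[5.1250 -5.4375 0.7813]
Step 4: x=[8.7657 9.5391 18.6447] v=[4.9063 -5.7344 0.8829]
Step 5: x=[7.2227 10.8380 18.3098] v=[-3.0860 2.5978 -0.6699]
Step 6: x=[3.8760 14.0652 17.6069] v=[-6.6934 6.4543 -1.4058]
Step 7: x=[3.6859 13.9686 17.5186] v=[-0.3802 -0.1932 -0.1767]
Max displacement = 3.1250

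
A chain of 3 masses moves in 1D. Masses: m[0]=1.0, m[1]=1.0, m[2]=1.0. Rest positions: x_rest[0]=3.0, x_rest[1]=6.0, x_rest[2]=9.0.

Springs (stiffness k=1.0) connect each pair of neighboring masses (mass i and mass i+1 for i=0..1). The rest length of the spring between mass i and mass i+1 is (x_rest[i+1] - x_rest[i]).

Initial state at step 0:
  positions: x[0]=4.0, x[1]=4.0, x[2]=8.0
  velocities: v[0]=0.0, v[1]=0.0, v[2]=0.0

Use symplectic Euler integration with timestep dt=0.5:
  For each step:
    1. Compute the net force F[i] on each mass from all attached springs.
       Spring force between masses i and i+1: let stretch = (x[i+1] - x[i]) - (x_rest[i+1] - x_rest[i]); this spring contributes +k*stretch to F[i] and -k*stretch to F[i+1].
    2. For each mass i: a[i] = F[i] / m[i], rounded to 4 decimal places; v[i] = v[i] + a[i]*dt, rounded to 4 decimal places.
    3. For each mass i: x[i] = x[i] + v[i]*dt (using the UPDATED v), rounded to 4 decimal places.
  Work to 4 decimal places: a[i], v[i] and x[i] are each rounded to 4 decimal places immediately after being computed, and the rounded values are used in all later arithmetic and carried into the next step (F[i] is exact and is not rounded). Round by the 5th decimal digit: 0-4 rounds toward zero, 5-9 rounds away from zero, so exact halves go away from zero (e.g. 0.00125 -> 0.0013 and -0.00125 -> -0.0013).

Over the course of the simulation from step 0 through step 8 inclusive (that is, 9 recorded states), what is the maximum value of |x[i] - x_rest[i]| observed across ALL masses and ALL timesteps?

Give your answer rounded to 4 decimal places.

Step 0: x=[4.0000 4.0000 8.0000] v=[0.0000 0.0000 0.0000]
Step 1: x=[3.2500 5.0000 7.7500] v=[-1.5000 2.0000 -0.5000]
Step 2: x=[2.1875 6.2500 7.5625] v=[-2.1250 2.5000 -0.3750]
Step 3: x=[1.3906 6.8125 7.7969] v=[-1.5938 1.1250 0.4688]
Step 4: x=[1.1992 6.2656 8.5352] v=[-0.3829 -1.0938 1.4766]
Step 5: x=[1.5244 5.0195 9.4561] v=[0.6503 -2.4922 1.8418]
Step 6: x=[1.9734 4.0088 10.0179] v=[0.8979 -2.0215 1.1235]
Step 7: x=[2.1812 3.9915 9.8274] v=[0.4156 -0.0347 -0.3811]
Step 8: x=[2.0916 4.9806 8.9279] v=[-0.1793 1.9781 -1.7991]
Max displacement = 2.0085

Answer: 2.0085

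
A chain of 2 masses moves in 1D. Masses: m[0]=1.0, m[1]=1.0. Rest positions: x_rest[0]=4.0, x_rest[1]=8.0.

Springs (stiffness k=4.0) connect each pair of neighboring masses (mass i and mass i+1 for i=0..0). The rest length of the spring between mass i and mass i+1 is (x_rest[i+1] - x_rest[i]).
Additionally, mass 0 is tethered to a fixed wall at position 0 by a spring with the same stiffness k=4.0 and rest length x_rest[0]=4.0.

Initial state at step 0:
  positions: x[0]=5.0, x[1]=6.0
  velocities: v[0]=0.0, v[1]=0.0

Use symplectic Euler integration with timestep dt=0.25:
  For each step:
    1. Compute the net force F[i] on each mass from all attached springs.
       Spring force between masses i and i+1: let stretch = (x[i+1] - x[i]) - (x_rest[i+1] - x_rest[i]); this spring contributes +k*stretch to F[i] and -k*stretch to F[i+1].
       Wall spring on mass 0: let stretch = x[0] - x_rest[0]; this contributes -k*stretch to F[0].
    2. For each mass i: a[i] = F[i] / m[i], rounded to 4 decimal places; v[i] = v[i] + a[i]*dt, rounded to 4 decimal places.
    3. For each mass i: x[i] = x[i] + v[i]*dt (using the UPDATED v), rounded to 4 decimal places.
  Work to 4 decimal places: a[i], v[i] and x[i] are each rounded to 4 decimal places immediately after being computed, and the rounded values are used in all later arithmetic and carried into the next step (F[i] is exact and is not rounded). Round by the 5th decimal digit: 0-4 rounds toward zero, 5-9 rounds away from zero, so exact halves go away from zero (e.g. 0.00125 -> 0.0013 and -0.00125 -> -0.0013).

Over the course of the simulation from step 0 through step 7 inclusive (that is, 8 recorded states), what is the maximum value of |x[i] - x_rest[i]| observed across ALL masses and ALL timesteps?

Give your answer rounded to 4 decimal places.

Step 0: x=[5.0000 6.0000] v=[0.0000 0.0000]
Step 1: x=[4.0000 6.7500] v=[-4.0000 3.0000]
Step 2: x=[2.6875 7.8125] v=[-5.2500 4.2500]
Step 3: x=[1.9844 8.5938] v=[-2.8125 3.1250]
Step 4: x=[2.4375 8.7227] v=[1.8125 0.5156]
Step 5: x=[3.8526 8.2803] v=[5.6602 -1.7696]
Step 6: x=[5.4114 7.7310] v=[6.2353 -2.1973]
Step 7: x=[6.1973 7.6018] v=[3.1435 -0.5169]
Max displacement = 2.1973

Answer: 2.1973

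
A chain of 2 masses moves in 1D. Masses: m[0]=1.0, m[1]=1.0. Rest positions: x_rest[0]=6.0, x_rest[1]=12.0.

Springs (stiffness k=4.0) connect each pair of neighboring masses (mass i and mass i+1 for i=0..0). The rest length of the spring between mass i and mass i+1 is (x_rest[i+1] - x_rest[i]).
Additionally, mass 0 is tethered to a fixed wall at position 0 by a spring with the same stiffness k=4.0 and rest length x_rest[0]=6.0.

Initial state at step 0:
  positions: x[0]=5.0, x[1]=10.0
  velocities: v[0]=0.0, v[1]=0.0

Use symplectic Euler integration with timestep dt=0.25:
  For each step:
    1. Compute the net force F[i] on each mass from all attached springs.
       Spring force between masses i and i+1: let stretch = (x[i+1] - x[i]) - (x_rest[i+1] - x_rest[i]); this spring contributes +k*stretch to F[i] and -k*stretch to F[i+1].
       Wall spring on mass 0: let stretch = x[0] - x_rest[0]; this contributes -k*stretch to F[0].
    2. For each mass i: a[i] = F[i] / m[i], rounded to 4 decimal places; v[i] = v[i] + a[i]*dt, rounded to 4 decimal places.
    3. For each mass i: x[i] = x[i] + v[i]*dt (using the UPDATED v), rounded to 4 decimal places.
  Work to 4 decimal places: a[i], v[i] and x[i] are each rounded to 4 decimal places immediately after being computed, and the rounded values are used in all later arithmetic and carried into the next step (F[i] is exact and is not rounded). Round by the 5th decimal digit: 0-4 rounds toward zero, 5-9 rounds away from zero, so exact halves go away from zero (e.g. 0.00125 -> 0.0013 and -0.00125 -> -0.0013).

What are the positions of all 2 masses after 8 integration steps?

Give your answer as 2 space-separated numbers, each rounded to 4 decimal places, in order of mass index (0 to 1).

Answer: 7.1682 13.5980

Derivation:
Step 0: x=[5.0000 10.0000] v=[0.0000 0.0000]
Step 1: x=[5.0000 10.2500] v=[0.0000 1.0000]
Step 2: x=[5.0625 10.6875] v=[0.2500 1.7500]
Step 3: x=[5.2656 11.2188] v=[0.8125 2.1250]
Step 4: x=[5.6406 11.7618] v=[1.5001 2.1718]
Step 5: x=[6.1358 12.2745] v=[1.9807 2.0506]
Step 6: x=[6.6317 12.7525] v=[1.9836 1.9119]
Step 7: x=[6.9999 13.2003] v=[1.4727 1.7911]
Step 8: x=[7.1682 13.5980] v=[0.6732 1.5907]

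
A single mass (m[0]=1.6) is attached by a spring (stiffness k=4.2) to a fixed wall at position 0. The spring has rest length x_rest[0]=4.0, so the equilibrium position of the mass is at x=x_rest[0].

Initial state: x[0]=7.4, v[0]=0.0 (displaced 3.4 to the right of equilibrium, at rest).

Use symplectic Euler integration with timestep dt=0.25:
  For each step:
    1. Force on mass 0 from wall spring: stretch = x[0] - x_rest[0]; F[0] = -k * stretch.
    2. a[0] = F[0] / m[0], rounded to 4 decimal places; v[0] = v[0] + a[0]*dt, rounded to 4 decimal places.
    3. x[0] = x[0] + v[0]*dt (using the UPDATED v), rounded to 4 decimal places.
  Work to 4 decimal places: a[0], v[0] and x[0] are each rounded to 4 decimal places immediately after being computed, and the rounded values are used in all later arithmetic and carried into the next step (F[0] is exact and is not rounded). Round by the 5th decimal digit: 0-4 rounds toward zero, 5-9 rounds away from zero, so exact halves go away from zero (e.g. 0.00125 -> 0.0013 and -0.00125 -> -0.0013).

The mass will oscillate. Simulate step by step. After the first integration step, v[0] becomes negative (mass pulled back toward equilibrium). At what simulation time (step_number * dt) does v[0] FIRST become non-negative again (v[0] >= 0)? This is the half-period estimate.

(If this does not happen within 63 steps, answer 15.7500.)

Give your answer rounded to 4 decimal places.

Answer: 2.0000

Derivation:
Step 0: x=[7.4000] v=[0.0000]
Step 1: x=[6.8422] v=[-2.2313]
Step 2: x=[5.8181] v=[-4.0965]
Step 3: x=[4.4957] v=[-5.2896]
Step 4: x=[3.0920] v=[-5.6149]
Step 5: x=[1.8373] v=[-5.0190]
Step 6: x=[0.9374] v=[-3.5997]
Step 7: x=[0.5399] v=[-1.5899]
Step 8: x=[0.7101] v=[0.6808]
First v>=0 after going negative at step 8, time=2.0000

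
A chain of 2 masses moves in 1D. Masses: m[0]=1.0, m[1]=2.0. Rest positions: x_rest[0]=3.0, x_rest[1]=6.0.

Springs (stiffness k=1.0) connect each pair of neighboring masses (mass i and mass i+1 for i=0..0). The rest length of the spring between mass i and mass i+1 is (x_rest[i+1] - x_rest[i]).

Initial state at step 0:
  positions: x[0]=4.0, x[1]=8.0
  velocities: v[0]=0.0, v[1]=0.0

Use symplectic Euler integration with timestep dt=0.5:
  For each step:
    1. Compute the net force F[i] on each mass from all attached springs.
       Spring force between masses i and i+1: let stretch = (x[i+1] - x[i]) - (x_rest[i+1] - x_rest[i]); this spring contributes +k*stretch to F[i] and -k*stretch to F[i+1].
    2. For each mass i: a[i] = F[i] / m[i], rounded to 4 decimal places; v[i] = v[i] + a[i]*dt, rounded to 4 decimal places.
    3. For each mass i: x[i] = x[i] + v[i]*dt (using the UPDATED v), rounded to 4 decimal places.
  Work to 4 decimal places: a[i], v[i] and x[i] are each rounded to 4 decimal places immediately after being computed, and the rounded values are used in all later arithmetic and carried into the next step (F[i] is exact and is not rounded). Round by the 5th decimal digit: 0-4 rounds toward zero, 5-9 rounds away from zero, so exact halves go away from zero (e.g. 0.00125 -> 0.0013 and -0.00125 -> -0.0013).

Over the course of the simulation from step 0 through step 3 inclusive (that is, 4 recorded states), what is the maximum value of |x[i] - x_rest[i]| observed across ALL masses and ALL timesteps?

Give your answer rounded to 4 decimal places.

Answer: 2.0665

Derivation:
Step 0: x=[4.0000 8.0000] v=[0.0000 0.0000]
Step 1: x=[4.2500 7.8750] v=[0.5000 -0.2500]
Step 2: x=[4.6563 7.6719] v=[0.8125 -0.4063]
Step 3: x=[5.0665 7.4668] v=[0.8203 -0.4102]
Max displacement = 2.0665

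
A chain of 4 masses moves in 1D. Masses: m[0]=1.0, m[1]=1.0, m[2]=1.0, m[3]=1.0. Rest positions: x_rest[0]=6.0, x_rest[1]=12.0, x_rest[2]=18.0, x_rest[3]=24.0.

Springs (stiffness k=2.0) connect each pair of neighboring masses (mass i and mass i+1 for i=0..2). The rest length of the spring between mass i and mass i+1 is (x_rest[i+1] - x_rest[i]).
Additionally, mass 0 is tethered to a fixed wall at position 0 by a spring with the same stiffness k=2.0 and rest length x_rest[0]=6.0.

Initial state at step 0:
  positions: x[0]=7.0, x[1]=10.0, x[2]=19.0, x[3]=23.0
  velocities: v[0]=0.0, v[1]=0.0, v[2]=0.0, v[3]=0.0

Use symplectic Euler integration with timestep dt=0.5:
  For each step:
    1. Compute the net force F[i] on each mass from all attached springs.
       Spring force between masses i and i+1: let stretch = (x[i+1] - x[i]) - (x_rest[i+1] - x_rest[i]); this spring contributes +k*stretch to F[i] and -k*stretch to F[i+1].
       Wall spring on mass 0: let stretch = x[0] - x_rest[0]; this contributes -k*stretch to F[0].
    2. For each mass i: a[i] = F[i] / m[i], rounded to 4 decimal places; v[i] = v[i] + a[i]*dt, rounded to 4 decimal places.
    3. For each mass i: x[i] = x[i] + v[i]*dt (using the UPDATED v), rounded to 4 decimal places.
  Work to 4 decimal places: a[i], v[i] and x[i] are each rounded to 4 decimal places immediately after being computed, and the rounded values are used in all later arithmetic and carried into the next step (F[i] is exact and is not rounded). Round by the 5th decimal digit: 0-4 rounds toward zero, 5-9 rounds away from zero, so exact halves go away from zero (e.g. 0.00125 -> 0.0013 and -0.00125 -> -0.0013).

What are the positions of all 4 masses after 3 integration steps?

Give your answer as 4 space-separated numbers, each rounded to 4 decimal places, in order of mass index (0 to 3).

Answer: 6.3750 11.0000 18.5000 23.3750

Derivation:
Step 0: x=[7.0000 10.0000 19.0000 23.0000] v=[0.0000 0.0000 0.0000 0.0000]
Step 1: x=[5.0000 13.0000 16.5000 24.0000] v=[-4.0000 6.0000 -5.0000 2.0000]
Step 2: x=[4.5000 13.7500 16.0000 24.2500] v=[-1.0000 1.5000 -1.0000 0.5000]
Step 3: x=[6.3750 11.0000 18.5000 23.3750] v=[3.7500 -5.5000 5.0000 -1.7500]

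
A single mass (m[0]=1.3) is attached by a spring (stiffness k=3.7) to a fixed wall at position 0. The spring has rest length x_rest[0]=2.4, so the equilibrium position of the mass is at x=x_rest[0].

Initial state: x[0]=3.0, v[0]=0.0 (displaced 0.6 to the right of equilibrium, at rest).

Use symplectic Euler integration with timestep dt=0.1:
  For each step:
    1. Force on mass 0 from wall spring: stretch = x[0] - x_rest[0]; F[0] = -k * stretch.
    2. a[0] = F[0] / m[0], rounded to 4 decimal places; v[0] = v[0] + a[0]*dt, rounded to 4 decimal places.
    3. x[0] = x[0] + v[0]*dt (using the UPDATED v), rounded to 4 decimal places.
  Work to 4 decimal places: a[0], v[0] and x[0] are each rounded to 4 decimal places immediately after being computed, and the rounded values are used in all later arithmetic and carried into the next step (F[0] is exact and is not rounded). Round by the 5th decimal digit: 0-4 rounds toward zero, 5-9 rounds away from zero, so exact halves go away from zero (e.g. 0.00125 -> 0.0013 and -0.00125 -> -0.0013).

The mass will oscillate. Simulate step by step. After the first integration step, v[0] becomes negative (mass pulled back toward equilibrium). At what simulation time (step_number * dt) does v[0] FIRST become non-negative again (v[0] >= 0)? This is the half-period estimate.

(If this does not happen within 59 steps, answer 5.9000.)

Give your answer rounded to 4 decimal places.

Step 0: x=[3.0000] v=[0.0000]
Step 1: x=[2.9829] v=[-0.1708]
Step 2: x=[2.9492] v=[-0.3367]
Step 3: x=[2.8999] v=[-0.4930]
Step 4: x=[2.8364] v=[-0.6353]
Step 5: x=[2.7605] v=[-0.7595]
Step 6: x=[2.6743] v=[-0.8621]
Step 7: x=[2.5803] v=[-0.9402]
Step 8: x=[2.4812] v=[-0.9915]
Step 9: x=[2.3797] v=[-1.0146]
Step 10: x=[2.2788] v=[-1.0088]
Step 11: x=[2.1814] v=[-0.9743]
Step 12: x=[2.0902] v=[-0.9121]
Step 13: x=[2.0078] v=[-0.8239]
Step 14: x=[1.9366] v=[-0.7123]
Step 15: x=[1.8786] v=[-0.5804]
Step 16: x=[1.8354] v=[-0.4320]
Step 17: x=[1.8083] v=[-0.2713]
Step 18: x=[1.7980] v=[-0.1029]
Step 19: x=[1.8048] v=[0.0684]
First v>=0 after going negative at step 19, time=1.9000

Answer: 1.9000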